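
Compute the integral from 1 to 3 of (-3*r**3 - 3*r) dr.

-72

By the power rule, an antiderivative is F(r) = -3*r**4/4 - 3*r**2/2.
Then F(3) - F(1) = (-297/4) - (-9/4) = -72.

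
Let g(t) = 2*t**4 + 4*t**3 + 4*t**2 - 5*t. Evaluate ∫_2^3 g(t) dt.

4867/30

By the power rule, an antiderivative is F(t) = 2*t**5/5 + t**4 + 4*t**3/3 - 5*t**2/2.
Then F(3) - F(2) = (1917/10) - (442/15) = 4867/30.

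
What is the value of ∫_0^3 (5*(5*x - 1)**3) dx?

38415/4

Let u = 5*x - 1, so du = 5 dx. When x = 0, u = -1; when x = 3, u = 14.
The integral becomes ∫ u**3 du from -1 to 14, with antiderivative u**4/4.
Back in x: F(x) = (5*x - 1)**4/4.
Then F(3) - F(0) = (9604) - (1/4) = 38415/4.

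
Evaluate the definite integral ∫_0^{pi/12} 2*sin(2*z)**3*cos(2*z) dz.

Let u = sin(2*z), so du = 2*cos(2*z) dz. When z = 0, u = 0; when z = pi/12, u = 1/2.
The integral becomes ∫ u**3 du from 0 to 1/2, with antiderivative u**4/4.
Back in z: F(z) = sin(2*z)**4/4.
Then F(pi/12) - F(0) = (1/64) - (0) = 1/64.

1/64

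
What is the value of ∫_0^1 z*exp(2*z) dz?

Integrate by parts once (u = z, dv = exp(2*z) dz).
An antiderivative is F(z) = (2*z - 1)*exp(2*z)/4.
Then F(1) - F(0) = (exp(2)/4) - (-1/4) = 1/4 + exp(2)/4.

1/4 + exp(2)/4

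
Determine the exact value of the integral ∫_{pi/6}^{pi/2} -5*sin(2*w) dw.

-15/4

An antiderivative is F(w) = 5*cos(2*w)/2.
Then F(pi/2) - F(pi/6) = (-5/2) - (5/4) = -15/4.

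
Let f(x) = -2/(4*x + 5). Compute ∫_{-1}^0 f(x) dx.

-log(5)/2

An antiderivative is F(x) = -log(4*x + 5)/2.
Then F(0) - F(-1) = (-log(5)/2) - (0) = -log(5)/2.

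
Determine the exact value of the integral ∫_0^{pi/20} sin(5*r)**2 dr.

-1/20 + pi/40

Use the identity sin^2(5*r) = (1 - cos(10*r))/2.
An antiderivative is F(r) = r/2 - sin(10*r)/20.
Then F(pi/20) - F(0) = (-1/20 + pi/40) - (0) = -1/20 + pi/40.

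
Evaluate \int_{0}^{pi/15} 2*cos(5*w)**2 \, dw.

Use the identity cos^2(5*w) = (1 + cos(10*w))/2.
An antiderivative is F(w) = w + sin(10*w)/10.
Then F(pi/15) - F(0) = (sqrt(3)/20 + pi/15) - (0) = sqrt(3)/20 + pi/15.

sqrt(3)/20 + pi/15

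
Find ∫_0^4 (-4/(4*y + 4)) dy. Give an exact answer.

An antiderivative is F(y) = -log(4*y + 4).
Then F(4) - F(0) = (-log(20)) - (-log(4)) = -log(5).

-log(5)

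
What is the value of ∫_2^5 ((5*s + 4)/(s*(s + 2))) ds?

Factor the denominator: s**2 + 2*s = (s + 2)s.
Partial fractions: (5*s + 4)/(s*(s + 2)) = 3/(s + 2) + 2/s.
An antiderivative is F(s) = 2*log(s) + 3*log(s + 2).
Then F(5) - F(2) = (2*log(5) + 3*log(7)) - (8*log(2)) = -8*log(2) + 2*log(5) + 3*log(7).

-8*log(2) + 2*log(5) + 3*log(7)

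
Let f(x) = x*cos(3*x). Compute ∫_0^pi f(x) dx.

Integrate by parts once (u = x, dv = cos(3*x) dx).
An antiderivative is F(x) = x*sin(3*x)/3 + cos(3*x)/9.
Then F(pi) - F(0) = (-1/9) - (1/9) = -2/9.

-2/9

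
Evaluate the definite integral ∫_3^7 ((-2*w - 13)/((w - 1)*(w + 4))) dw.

-3*log(3) - log(7) + log(11)

Factor the denominator: w**2 + 3*w - 4 = (w + 4)(w - 1).
Partial fractions: (-2*w - 13)/((w - 1)*(w + 4)) = 1/(w + 4) - 3/(w - 1).
An antiderivative is F(w) = -3*log(w - 1) + log(w + 4).
Then F(7) - F(3) = (-3*log(3) - 3*log(2) + log(11)) - (log(7/8)) = -3*log(3) - log(7) + log(11).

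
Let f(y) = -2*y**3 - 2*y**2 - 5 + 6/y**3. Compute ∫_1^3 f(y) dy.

By the power rule, an antiderivative is F(y) = -y**4/2 - 2*y**3/3 - 5*y - 3/y**2.
Then F(3) - F(1) = (-443/6) - (-55/6) = -194/3.

-194/3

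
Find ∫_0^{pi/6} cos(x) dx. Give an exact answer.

An antiderivative is F(x) = sin(x).
Then F(pi/6) - F(0) = (1/2) - (0) = 1/2.

1/2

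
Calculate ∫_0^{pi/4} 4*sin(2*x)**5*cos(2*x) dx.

1/3

Let u = sin(2*x), so du = 2*cos(2*x) dx. When x = 0, u = 0; when x = pi/4, u = 1.
The integral becomes 2·∫ u**5 du from 0 to 1, with antiderivative u**6/3.
Back in x: F(x) = sin(2*x)**6/3.
Then F(pi/4) - F(0) = (1/3) - (0) = 1/3.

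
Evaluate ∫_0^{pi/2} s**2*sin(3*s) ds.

-pi/9 - 2/27

Integrate by parts twice (u = s^2, dv = sin(3*s) ds).
An antiderivative is F(s) = -s**2*cos(3*s)/3 + 2*s*sin(3*s)/9 + 2*cos(3*s)/27.
Then F(pi/2) - F(0) = (-pi/9) - (2/27) = -pi/9 - 2/27.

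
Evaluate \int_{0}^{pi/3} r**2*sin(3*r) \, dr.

-4/27 + pi**2/27

Integrate by parts twice (u = r^2, dv = sin(3*r) dr).
An antiderivative is F(r) = -r**2*cos(3*r)/3 + 2*r*sin(3*r)/9 + 2*cos(3*r)/27.
Then F(pi/3) - F(0) = (-2/27 + pi**2/27) - (2/27) = -4/27 + pi**2/27.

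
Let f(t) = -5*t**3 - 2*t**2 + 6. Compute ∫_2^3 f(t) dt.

By the power rule, an antiderivative is F(t) = -5*t**4/4 - 2*t**3/3 + 6*t.
Then F(3) - F(2) = (-405/4) - (-40/3) = -1055/12.

-1055/12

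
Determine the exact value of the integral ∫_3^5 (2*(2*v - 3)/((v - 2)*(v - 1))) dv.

Factor the denominator: v**2 - 3*v + 2 = (v - 1)(v - 2).
Partial fractions: 2*(2*v - 3)/((v - 2)*(v - 1)) = 2/(v - 1) + 2/(v - 2).
An antiderivative is F(v) = 2*log(v - 2) + 2*log(v - 1).
Then F(5) - F(3) = (2*log(3) + 4*log(2)) - (log(4)) = log(36).

log(36)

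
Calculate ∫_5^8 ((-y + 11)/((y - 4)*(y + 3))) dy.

-2*log(11) + 8*log(2)

Factor the denominator: y**2 - y - 12 = (y + 3)(y - 4).
Partial fractions: (-y + 11)/((y - 4)*(y + 3)) = -2/(y + 3) + 1/(y - 4).
An antiderivative is F(y) = log(y - 4) - 2*log(y + 3).
Then F(8) - F(5) = (-2*log(11) + 2*log(2)) - (-log(64)) = -2*log(11) + 8*log(2).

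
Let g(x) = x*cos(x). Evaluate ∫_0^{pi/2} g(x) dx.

-1 + pi/2

Integrate by parts once (u = x, dv = cos(x) dx).
An antiderivative is F(x) = x*sin(x) + cos(x).
Then F(pi/2) - F(0) = (pi/2) - (1) = -1 + pi/2.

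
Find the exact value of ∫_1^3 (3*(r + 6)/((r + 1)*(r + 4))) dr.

Factor the denominator: r**2 + 5*r + 4 = (r + 4)(r + 1).
Partial fractions: 3*(r + 6)/((r + 1)*(r + 4)) = -2/(r + 4) + 5/(r + 1).
An antiderivative is F(r) = 5*log(r + 1) - 2*log(r + 4).
Then F(3) - F(1) = (-2*log(7) + 10*log(2)) - (log(32/25)) = -2*log(7) + 2*log(5) + 5*log(2).

-2*log(7) + 2*log(5) + 5*log(2)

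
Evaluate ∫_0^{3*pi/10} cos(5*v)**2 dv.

Use the identity cos^2(5*v) = (1 + cos(10*v))/2.
An antiderivative is F(v) = v/2 + sin(10*v)/20.
Then F(3*pi/10) - F(0) = (3*pi/20) - (0) = 3*pi/20.

3*pi/20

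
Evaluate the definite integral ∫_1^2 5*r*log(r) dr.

-15/4 + 10*log(2)

Integrate by parts once (u = ln r, dv = 5*r dr).
An antiderivative is F(r) = 5*r**2*(2*log(r) - 1)/4.
Then F(2) - F(1) = (-5 + 10*log(2)) - (-5/4) = -15/4 + 10*log(2).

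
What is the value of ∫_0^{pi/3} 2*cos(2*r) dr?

sqrt(3)/2

An antiderivative is F(r) = sin(2*r).
Then F(pi/3) - F(0) = (sqrt(3)/2) - (0) = sqrt(3)/2.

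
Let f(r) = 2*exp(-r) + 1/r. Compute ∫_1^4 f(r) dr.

An antiderivative is F(r) = log(r) - 2*exp(-r).
Then F(4) - F(1) = ((-2 + log(4**exp(4)))*exp(-4)) - (-2*exp(-1)) = (-2 + 2*exp(3) + log(4**exp(4)))*exp(-4).

(-2 + 2*exp(3) + log(4**exp(4)))*exp(-4)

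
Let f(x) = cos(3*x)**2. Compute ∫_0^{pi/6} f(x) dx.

Use the identity cos^2(3*x) = (1 + cos(6*x))/2.
An antiderivative is F(x) = x/2 + sin(6*x)/12.
Then F(pi/6) - F(0) = (pi/12) - (0) = pi/12.

pi/12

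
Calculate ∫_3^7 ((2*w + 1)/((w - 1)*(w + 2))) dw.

Factor the denominator: w**2 + w - 2 = (w + 2)(w - 1).
Partial fractions: (2*w + 1)/((w - 1)*(w + 2)) = 1/(w + 2) + 1/(w - 1).
An antiderivative is F(w) = log(w - 1) + log(w + 2).
Then F(7) - F(3) = (log(54)) - (log(10)) = log(27/5).

log(27/5)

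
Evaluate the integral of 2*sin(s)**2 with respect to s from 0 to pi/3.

-sqrt(3)/4 + pi/3

Use the identity sin^2(s) = (1 - cos(2*s))/2.
An antiderivative is F(s) = s - sin(2*s)/2.
Then F(pi/3) - F(0) = (-sqrt(3)/4 + pi/3) - (0) = -sqrt(3)/4 + pi/3.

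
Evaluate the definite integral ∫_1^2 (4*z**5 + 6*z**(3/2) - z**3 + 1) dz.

By the power rule, an antiderivative is F(z) = 2*z**6/3 + 12*z**(5/2)/5 - z**4/4 + z.
Then F(2) - F(1) = (48*sqrt(2)/5 + 122/3) - (229/60) = 48*sqrt(2)/5 + 737/20.

48*sqrt(2)/5 + 737/20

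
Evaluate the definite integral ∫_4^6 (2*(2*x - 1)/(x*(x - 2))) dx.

Factor the denominator: x**2 - 2*x = x(x - 2).
Partial fractions: 2*(2*x - 1)/(x*(x - 2)) = 1/x + 3/(x - 2).
An antiderivative is F(x) = log(x) + 3*log(x - 2).
Then F(6) - F(4) = (log(3) + 7*log(2)) - (log(32)) = log(12).

log(12)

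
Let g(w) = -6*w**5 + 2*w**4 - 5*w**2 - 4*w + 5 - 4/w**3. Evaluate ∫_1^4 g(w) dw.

-152307/40

By the power rule, an antiderivative is F(w) = -w**6 + 2*w**5/5 - 5*w**3/3 - 2*w**2 + 5*w + 2/w**2.
Then F(4) - F(1) = (-456593/120) - (41/15) = -152307/40.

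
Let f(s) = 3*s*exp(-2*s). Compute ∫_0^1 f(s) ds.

Integrate by parts once (u = s, dv = 3*exp(-2*s) ds).
An antiderivative is F(s) = (-6*s - 3)*exp(-2*s)/4.
Then F(1) - F(0) = (-9*exp(-2)/4) - (-3/4) = 3/4 - 9*exp(-2)/4.

3/4 - 9*exp(-2)/4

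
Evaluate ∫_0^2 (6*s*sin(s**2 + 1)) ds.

Let u = s**2 + 1, so du = 2*s ds. When s = 0, u = 1; when s = 2, u = 5.
The integral becomes 3·∫ sin(u) du from 1 to 5, with antiderivative -3*cos(u).
Back in s: F(s) = -3*cos(s**2 + 1).
Then F(2) - F(0) = (-3*cos(5)) - (-3*cos(1)) = -3*cos(5) + 3*cos(1).

-3*cos(5) + 3*cos(1)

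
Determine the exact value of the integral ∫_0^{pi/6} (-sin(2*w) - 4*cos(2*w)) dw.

An antiderivative is F(w) = -2*sin(2*w) + cos(2*w)/2.
Then F(pi/6) - F(0) = (1/4 - sqrt(3)) - (1/2) = -sqrt(3) - 1/4.

-sqrt(3) - 1/4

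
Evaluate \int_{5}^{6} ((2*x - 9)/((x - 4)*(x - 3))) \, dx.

Factor the denominator: x**2 - 7*x + 12 = (x - 3)(x - 4).
Partial fractions: (2*x - 9)/((x - 4)*(x - 3)) = 3/(x - 3) - 1/(x - 4).
An antiderivative is F(x) = -log(x - 4) + 3*log(x - 3).
Then F(6) - F(5) = (log(27/2)) - (log(8)) = log(27/16).

log(27/16)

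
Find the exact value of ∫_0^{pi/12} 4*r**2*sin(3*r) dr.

-8/27 - sqrt(2)*pi**2/216 + sqrt(2)*pi/27 + 4*sqrt(2)/27

Integrate by parts twice (u = r^2, dv = 4*sin(3*r) dr).
An antiderivative is F(r) = -4*r**2*cos(3*r)/3 + 8*r*sin(3*r)/9 + 8*cos(3*r)/27.
Then F(pi/12) - F(0) = (sqrt(2)*(-pi**2 + 8*pi + 32)/216) - (8/27) = -8/27 - sqrt(2)*pi**2/216 + sqrt(2)*pi/27 + 4*sqrt(2)/27.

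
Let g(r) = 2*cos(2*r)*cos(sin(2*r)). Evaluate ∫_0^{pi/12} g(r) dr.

sin(1/2)

Let u = sin(2*r), so du = 2*cos(2*r) dr. When r = 0, u = 0; when r = pi/12, u = 1/2.
The integral becomes ∫ cos(u) du from 0 to 1/2, with antiderivative sin(u).
Back in r: F(r) = sin(sin(2*r)).
Then F(pi/12) - F(0) = (sin(1/2)) - (0) = sin(1/2).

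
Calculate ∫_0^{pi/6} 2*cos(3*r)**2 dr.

Use the identity cos^2(3*r) = (1 + cos(6*r))/2.
An antiderivative is F(r) = r + sin(6*r)/6.
Then F(pi/6) - F(0) = (pi/6) - (0) = pi/6.

pi/6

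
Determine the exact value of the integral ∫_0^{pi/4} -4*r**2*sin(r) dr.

Integrate by parts twice (u = r^2, dv = -4*sin(r) dr).
An antiderivative is F(r) = 4*r**2*cos(r) - 8*r*sin(r) - 8*cos(r).
Then F(pi/4) - F(0) = (sqrt(2)*(-4 - pi + pi**2/8)) - (-8) = -4*sqrt(2) - sqrt(2)*pi + sqrt(2)*pi**2/8 + 8.

-4*sqrt(2) - sqrt(2)*pi + sqrt(2)*pi**2/8 + 8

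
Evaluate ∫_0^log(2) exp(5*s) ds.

31/5

Let u = exp(s), so du = exp(s) ds. When s = 0, u = 1; when s = log(2), u = 2.
The integral becomes ∫ u**4 du from 1 to 2, with antiderivative u**5/5.
Back in s: F(s) = exp(5*s)/5.
Then F(log(2)) - F(0) = (32/5) - (1/5) = 31/5.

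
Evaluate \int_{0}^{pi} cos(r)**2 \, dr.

pi/2

Use the identity cos^2(r) = (1 + cos(2*r))/2.
An antiderivative is F(r) = r/2 + sin(2*r)/4.
Then F(pi) - F(0) = (pi/2) - (0) = pi/2.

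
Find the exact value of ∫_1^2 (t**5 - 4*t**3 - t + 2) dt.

By the power rule, an antiderivative is F(t) = t**6/6 - t**4 - t**2/2 + 2*t.
Then F(2) - F(1) = (-10/3) - (2/3) = -4.

-4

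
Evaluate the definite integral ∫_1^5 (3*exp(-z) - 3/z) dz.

-3*log(5) - 3*exp(-5) + 3*exp(-1)

An antiderivative is F(z) = -3*log(z) - 3*exp(-z).
Then F(5) - F(1) = (-3*log(5) - 3*exp(-5)) - (-3*exp(-1)) = -3*log(5) - 3*exp(-5) + 3*exp(-1).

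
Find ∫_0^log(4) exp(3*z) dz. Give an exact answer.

Let u = exp(z), so du = exp(z) dz. When z = 0, u = 1; when z = log(4), u = 4.
The integral becomes ∫ u**2 du from 1 to 4, with antiderivative u**3/3.
Back in z: F(z) = exp(3*z)/3.
Then F(log(4)) - F(0) = (64/3) - (1/3) = 21.

21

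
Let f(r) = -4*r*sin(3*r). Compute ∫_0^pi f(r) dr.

Integrate by parts once (u = r, dv = -4*sin(3*r) dr).
An antiderivative is F(r) = 4*r*cos(3*r)/3 - 4*sin(3*r)/9.
Then F(pi) - F(0) = (-4*pi/3) - (0) = -4*pi/3.

-4*pi/3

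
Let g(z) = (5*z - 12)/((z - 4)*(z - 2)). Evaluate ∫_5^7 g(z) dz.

log(5) + 3*log(3)

Factor the denominator: z**2 - 6*z + 8 = (z - 2)(z - 4).
Partial fractions: (5*z - 12)/((z - 4)*(z - 2)) = 1/(z - 2) + 4/(z - 4).
An antiderivative is F(z) = 4*log(z - 4) + log(z - 2).
Then F(7) - F(5) = (log(5) + 4*log(3)) - (log(3)) = log(5) + 3*log(3).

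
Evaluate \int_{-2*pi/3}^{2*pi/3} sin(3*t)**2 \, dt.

Use the identity sin^2(3*t) = (1 - cos(6*t))/2.
An antiderivative is F(t) = t/2 - sin(6*t)/12.
Then F(2*pi/3) - F(-2*pi/3) = (pi/3) - (-pi/3) = 2*pi/3.

2*pi/3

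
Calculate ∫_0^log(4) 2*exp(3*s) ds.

Let u = exp(s), so du = exp(s) ds. When s = 0, u = 1; when s = log(4), u = 4.
The integral becomes 2·∫ u**2 du from 1 to 4, with antiderivative 2*u**3/3.
Back in s: F(s) = 2*exp(3*s)/3.
Then F(log(4)) - F(0) = (128/3) - (2/3) = 42.

42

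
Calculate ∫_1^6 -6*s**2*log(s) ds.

Integrate by parts once (u = ln s, dv = -6*s**2 ds).
An antiderivative is F(s) = -2*s**3*(3*log(s) - 1)/3.
Then F(6) - F(1) = (-432*log(3) - 432*log(2) + 144) - (2/3) = -432*log(3) - 432*log(2) + 430/3.

-432*log(3) - 432*log(2) + 430/3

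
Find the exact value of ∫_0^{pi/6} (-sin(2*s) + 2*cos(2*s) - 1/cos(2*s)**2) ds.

-1/4

An antiderivative is F(s) = sin(2*s) + cos(2*s)/2 - tan(2*s)/2.
Then F(pi/6) - F(0) = (1/4) - (1/2) = -1/4.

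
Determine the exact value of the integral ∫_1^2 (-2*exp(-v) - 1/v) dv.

-2*exp(-1) - log(2) + 2*exp(-2)

An antiderivative is F(v) = -log(v) + 2*exp(-v).
Then F(2) - F(1) = (-log(2) + 2*exp(-2)) - (2*exp(-1)) = -2*exp(-1) - log(2) + 2*exp(-2).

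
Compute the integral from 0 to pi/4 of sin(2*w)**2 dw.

pi/8

Use the identity sin^2(2*w) = (1 - cos(4*w))/2.
An antiderivative is F(w) = w/2 - sin(4*w)/8.
Then F(pi/4) - F(0) = (pi/8) - (0) = pi/8.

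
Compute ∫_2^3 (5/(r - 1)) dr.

log(32)

An antiderivative is F(r) = 5*log(r - 1).
Then F(3) - F(2) = (log(32)) - (0) = log(32).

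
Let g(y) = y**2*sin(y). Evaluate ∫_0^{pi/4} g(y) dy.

Integrate by parts twice (u = y^2, dv = sin(y) dy).
An antiderivative is F(y) = -y**2*cos(y) + 2*y*sin(y) + 2*cos(y).
Then F(pi/4) - F(0) = (sqrt(2)*(-pi**2 + 8*pi + 32)/32) - (2) = -2 - sqrt(2)*pi**2/32 + sqrt(2)*pi/4 + sqrt(2).

-2 - sqrt(2)*pi**2/32 + sqrt(2)*pi/4 + sqrt(2)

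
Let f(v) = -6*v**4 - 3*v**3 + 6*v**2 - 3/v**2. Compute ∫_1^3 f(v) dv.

-1502/5

By the power rule, an antiderivative is F(v) = -6*v**5/5 - 3*v**4/4 + 2*v**3 + 3/v.
Then F(3) - F(1) = (-5947/20) - (61/20) = -1502/5.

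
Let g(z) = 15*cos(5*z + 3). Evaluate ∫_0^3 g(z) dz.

Let u = 5*z + 3, so du = 5 dz. When z = 0, u = 3; when z = 3, u = 18.
The integral becomes 3·∫ cos(u) du from 3 to 18, with antiderivative 3*sin(u).
Back in z: F(z) = 3*sin(5*z + 3).
Then F(3) - F(0) = (3*sin(18)) - (3*sin(3)) = 3*sin(18) - 3*sin(3).

3*sin(18) - 3*sin(3)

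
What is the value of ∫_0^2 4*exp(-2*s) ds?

2 - 2*exp(-4)

An antiderivative is F(s) = -2*exp(-2*s).
Then F(2) - F(0) = (-2*exp(-4)) - (-2) = 2 - 2*exp(-4).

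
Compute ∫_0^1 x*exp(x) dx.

Integrate by parts once (u = x, dv = exp(x) dx).
An antiderivative is F(x) = (x - 1)*exp(x).
Then F(1) - F(0) = (0) - (-1) = 1.

1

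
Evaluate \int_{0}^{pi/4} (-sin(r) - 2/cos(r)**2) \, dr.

-3 + sqrt(2)/2

An antiderivative is F(r) = cos(r) - 2*tan(r).
Then F(pi/4) - F(0) = (-2 + sqrt(2)/2) - (1) = -3 + sqrt(2)/2.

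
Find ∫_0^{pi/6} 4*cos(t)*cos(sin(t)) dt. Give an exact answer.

Let u = sin(t), so du = cos(t) dt. When t = 0, u = 0; when t = pi/6, u = 1/2.
The integral becomes 4·∫ cos(u) du from 0 to 1/2, with antiderivative 4*sin(u).
Back in t: F(t) = 4*sin(sin(t)).
Then F(pi/6) - F(0) = (4*sin(1/2)) - (0) = 4*sin(1/2).

4*sin(1/2)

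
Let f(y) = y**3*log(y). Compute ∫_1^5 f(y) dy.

Integrate by parts once (u = ln y, dv = y**3 dy).
An antiderivative is F(y) = y**4*(4*log(y) - 1)/16.
Then F(5) - F(1) = (-625/16 + 625*log(5)/4) - (-1/16) = -39 + 625*log(5)/4.

-39 + 625*log(5)/4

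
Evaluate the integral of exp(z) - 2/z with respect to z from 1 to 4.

An antiderivative is F(z) = exp(z) - 2*log(z).
Then F(4) - F(1) = (-log(16) + exp(4)) - (exp(1)) = -log(16) - exp(1) + exp(4).

-log(16) - exp(1) + exp(4)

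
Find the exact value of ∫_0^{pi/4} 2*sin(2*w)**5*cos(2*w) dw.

1/6

Let u = sin(2*w), so du = 2*cos(2*w) dw. When w = 0, u = 0; when w = pi/4, u = 1.
The integral becomes ∫ u**5 du from 0 to 1, with antiderivative u**6/6.
Back in w: F(w) = sin(2*w)**6/6.
Then F(pi/4) - F(0) = (1/6) - (0) = 1/6.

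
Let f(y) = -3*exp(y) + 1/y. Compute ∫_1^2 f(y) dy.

-3*exp(2) + log(2) + 3*exp(1)

An antiderivative is F(y) = -3*exp(y) + log(y).
Then F(2) - F(1) = (-3*exp(2) + log(2)) - (-3*exp(1)) = -3*exp(2) + log(2) + 3*exp(1).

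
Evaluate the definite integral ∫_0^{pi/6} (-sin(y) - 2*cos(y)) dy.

-2 + sqrt(3)/2

An antiderivative is F(y) = -2*sin(y) + cos(y).
Then F(pi/6) - F(0) = (-1 + sqrt(3)/2) - (1) = -2 + sqrt(3)/2.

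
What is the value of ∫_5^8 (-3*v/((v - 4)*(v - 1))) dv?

Factor the denominator: v**2 - 5*v + 4 = (v - 1)(v - 4).
Partial fractions: -3*v/((v - 4)*(v - 1)) = 1/(v - 1) - 4/(v - 4).
An antiderivative is F(v) = -4*log(v - 4) + log(v - 1).
Then F(8) - F(5) = (-8*log(2) + log(7)) - (log(4)) = -10*log(2) + log(7).

-10*log(2) + log(7)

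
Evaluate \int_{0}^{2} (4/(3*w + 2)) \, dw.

8*log(2)/3

An antiderivative is F(w) = 4*log(3*w + 2)/3.
Then F(2) - F(0) = (log(16)) - (4*log(2)/3) = 8*log(2)/3.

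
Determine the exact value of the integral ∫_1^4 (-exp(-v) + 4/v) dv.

An antiderivative is F(v) = 4*log(v) + exp(-v).
Then F(4) - F(1) = (exp(-4) + 8*log(2)) - (exp(-1)) = -exp(-1) + exp(-4) + 8*log(2).

-exp(-1) + exp(-4) + 8*log(2)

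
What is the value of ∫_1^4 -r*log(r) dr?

Integrate by parts once (u = ln r, dv = -r dr).
An antiderivative is F(r) = -r**2*(2*log(r) - 1)/4.
Then F(4) - F(1) = (4 - 16*log(2)) - (1/4) = 15/4 - 16*log(2).

15/4 - 16*log(2)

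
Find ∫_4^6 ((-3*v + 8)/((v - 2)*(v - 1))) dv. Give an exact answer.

Factor the denominator: v**2 - 3*v + 2 = (v - 1)(v - 2).
Partial fractions: (-3*v + 8)/((v - 2)*(v - 1)) = -5/(v - 1) + 2/(v - 2).
An antiderivative is F(v) = 2*log(v - 2) - 5*log(v - 1).
Then F(6) - F(4) = (-5*log(5) + 4*log(2)) - (-5*log(3) + 2*log(2)) = -5*log(5) + 2*log(2) + 5*log(3).

-5*log(5) + 2*log(2) + 5*log(3)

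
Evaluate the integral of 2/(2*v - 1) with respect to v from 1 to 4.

An antiderivative is F(v) = log(2*v - 1).
Then F(4) - F(1) = (log(7)) - (0) = log(7).

log(7)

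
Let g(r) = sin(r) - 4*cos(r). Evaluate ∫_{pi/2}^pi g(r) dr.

5

An antiderivative is F(r) = -4*sin(r) - cos(r).
Then F(pi) - F(pi/2) = (1) - (-4) = 5.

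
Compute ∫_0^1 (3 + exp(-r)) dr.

4 - exp(-1)

An antiderivative is F(r) = 3*r - exp(-r).
Then F(1) - F(0) = (3 - exp(-1)) - (-1) = 4 - exp(-1).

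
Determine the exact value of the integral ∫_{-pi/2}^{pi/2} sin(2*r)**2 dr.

Use the identity sin^2(2*r) = (1 - cos(4*r))/2.
An antiderivative is F(r) = r/2 - sin(4*r)/8.
Then F(pi/2) - F(-pi/2) = (pi/4) - (-pi/4) = pi/2.

pi/2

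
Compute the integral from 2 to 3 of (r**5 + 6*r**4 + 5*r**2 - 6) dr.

By the power rule, an antiderivative is F(r) = r**6/6 + 6*r**5/5 + 5*r**3/3 - 6*r.
Then F(3) - F(2) = (4401/10) - (252/5) = 3897/10.

3897/10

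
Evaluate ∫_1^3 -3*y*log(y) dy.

Integrate by parts once (u = ln y, dv = -3*y dy).
An antiderivative is F(y) = -3*y**2*(2*log(y) - 1)/4.
Then F(3) - F(1) = (27/4 - 27*log(3)/2) - (3/4) = 6 - 27*log(3)/2.

6 - 27*log(3)/2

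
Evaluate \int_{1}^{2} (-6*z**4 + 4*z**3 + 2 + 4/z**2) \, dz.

-91/5

By the power rule, an antiderivative is F(z) = -6*z**5/5 + z**4 + 2*z - 4/z.
Then F(2) - F(1) = (-102/5) - (-11/5) = -91/5.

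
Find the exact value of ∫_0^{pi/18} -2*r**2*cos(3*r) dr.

-sqrt(3)*pi/81 - pi**2/972 + 2/27

Integrate by parts twice (u = r^2, dv = -2*cos(3*r) dr).
An antiderivative is F(r) = -2*r**2*sin(3*r)/3 - 4*r*cos(3*r)/9 + 4*sin(3*r)/27.
Then F(pi/18) - F(0) = (-sqrt(3)*pi/81 - pi**2/972 + 2/27) - (0) = -sqrt(3)*pi/81 - pi**2/972 + 2/27.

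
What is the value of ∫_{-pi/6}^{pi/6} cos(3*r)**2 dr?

pi/6

Use the identity cos^2(3*r) = (1 + cos(6*r))/2.
An antiderivative is F(r) = r/2 + sin(6*r)/12.
Then F(pi/6) - F(-pi/6) = (pi/12) - (-pi/12) = pi/6.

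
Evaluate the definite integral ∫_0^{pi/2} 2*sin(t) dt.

An antiderivative is F(t) = -2*cos(t).
Then F(pi/2) - F(0) = (0) - (-2) = 2.

2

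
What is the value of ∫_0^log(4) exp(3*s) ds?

21

Let u = exp(s), so du = exp(s) ds. When s = 0, u = 1; when s = log(4), u = 4.
The integral becomes ∫ u**2 du from 1 to 4, with antiderivative u**3/3.
Back in s: F(s) = exp(3*s)/3.
Then F(log(4)) - F(0) = (64/3) - (1/3) = 21.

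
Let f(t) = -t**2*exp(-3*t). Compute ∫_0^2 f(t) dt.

Integrate by parts twice (u = t^2, dv = -exp(-3*t) dt).
An antiderivative is F(t) = (9*t**2 + 6*t + 2)*exp(-3*t)/27.
Then F(2) - F(0) = (50*exp(-6)/27) - (2/27) = -2/27 + 50*exp(-6)/27.

-2/27 + 50*exp(-6)/27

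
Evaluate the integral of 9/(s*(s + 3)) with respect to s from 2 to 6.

Factor the denominator: s**2 + 3*s = (s + 3)s.
Partial fractions: 9/(s*(s + 3)) = -3/(s + 3) + 3/s.
An antiderivative is F(s) = 3*log(s) - 3*log(s + 3).
Then F(6) - F(2) = (log(8/27)) - (-3*log(5) + 3*log(2)) = -3*log(3) + 3*log(5).

-3*log(3) + 3*log(5)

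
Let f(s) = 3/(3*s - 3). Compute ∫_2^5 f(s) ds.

log(4)

An antiderivative is F(s) = log(3*s - 3).
Then F(5) - F(2) = (log(12)) - (log(3)) = log(4).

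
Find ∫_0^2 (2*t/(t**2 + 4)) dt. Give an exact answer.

Let u = t**2 + 4, so du = 2*t dt. When t = 0, u = 4; when t = 2, u = 8.
The integral becomes ∫ 1/u du from 4 to 8, with antiderivative log(u).
Back in t: F(t) = log(t**2 + 4).
Then F(2) - F(0) = (log(8)) - (log(4)) = log(2).

log(2)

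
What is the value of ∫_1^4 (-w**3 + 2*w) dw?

By the power rule, an antiderivative is F(w) = -w**4/4 + w**2.
Then F(4) - F(1) = (-48) - (3/4) = -195/4.

-195/4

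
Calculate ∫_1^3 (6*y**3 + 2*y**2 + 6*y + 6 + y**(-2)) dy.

By the power rule, an antiderivative is F(y) = 3*y**4/2 + 2*y**3/3 + 3*y**2 + 6*y - 1/y.
Then F(3) - F(1) = (1105/6) - (61/6) = 174.

174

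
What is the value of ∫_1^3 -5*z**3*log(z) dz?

25 - 405*log(3)/4

Integrate by parts once (u = ln z, dv = -5*z**3 dz).
An antiderivative is F(z) = -5*z**4*(4*log(z) - 1)/16.
Then F(3) - F(1) = (405/16 - 405*log(3)/4) - (5/16) = 25 - 405*log(3)/4.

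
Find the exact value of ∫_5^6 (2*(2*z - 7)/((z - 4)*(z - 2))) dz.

Factor the denominator: z**2 - 6*z + 8 = (z - 2)(z - 4).
Partial fractions: 2*(2*z - 7)/((z - 4)*(z - 2)) = 3/(z - 2) + 1/(z - 4).
An antiderivative is F(z) = log(z - 4) + 3*log(z - 2).
Then F(6) - F(5) = (7*log(2)) - (log(27)) = -3*log(3) + 7*log(2).

-3*log(3) + 7*log(2)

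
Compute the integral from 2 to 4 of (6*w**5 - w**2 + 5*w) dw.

By the power rule, an antiderivative is F(w) = w**6 - w**3/3 + 5*w**2/2.
Then F(4) - F(2) = (12344/3) - (214/3) = 12130/3.

12130/3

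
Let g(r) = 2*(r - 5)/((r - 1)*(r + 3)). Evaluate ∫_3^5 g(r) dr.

log(64/81)

Factor the denominator: r**2 + 2*r - 3 = (r + 3)(r - 1).
Partial fractions: 2*(r - 5)/((r - 1)*(r + 3)) = 4/(r + 3) - 2/(r - 1).
An antiderivative is F(r) = -2*log(r - 1) + 4*log(r + 3).
Then F(5) - F(3) = (8*log(2)) - (2*log(2) + 4*log(3)) = log(64/81).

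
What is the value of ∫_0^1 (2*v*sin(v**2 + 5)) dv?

Let u = v**2 + 5, so du = 2*v dv. When v = 0, u = 5; when v = 1, u = 6.
The integral becomes ∫ sin(u) du from 5 to 6, with antiderivative -cos(u).
Back in v: F(v) = -cos(v**2 + 5).
Then F(1) - F(0) = (-cos(6)) - (-cos(5)) = -cos(6) + cos(5).

-cos(6) + cos(5)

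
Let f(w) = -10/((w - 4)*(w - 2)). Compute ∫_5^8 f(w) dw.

-log(32)

Factor the denominator: w**2 - 6*w + 8 = (w - 2)(w - 4).
Partial fractions: -10/((w - 4)*(w - 2)) = 5/(w - 2) - 5/(w - 4).
An antiderivative is F(w) = -5*log(w - 4) + 5*log(w - 2).
Then F(8) - F(5) = (-5*log(2) + 5*log(3)) - (5*log(3)) = -log(32).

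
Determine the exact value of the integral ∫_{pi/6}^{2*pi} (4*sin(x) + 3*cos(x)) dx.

An antiderivative is F(x) = 3*sin(x) - 4*cos(x).
Then F(2*pi) - F(pi/6) = (-4) - (3/2 - 2*sqrt(3)) = -11/2 + 2*sqrt(3).

-11/2 + 2*sqrt(3)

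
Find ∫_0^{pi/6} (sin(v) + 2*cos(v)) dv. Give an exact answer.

2 - sqrt(3)/2

An antiderivative is F(v) = 2*sin(v) - cos(v).
Then F(pi/6) - F(0) = (1 - sqrt(3)/2) - (-1) = 2 - sqrt(3)/2.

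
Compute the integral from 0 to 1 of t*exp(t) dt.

Integrate by parts once (u = t, dv = exp(t) dt).
An antiderivative is F(t) = (t - 1)*exp(t).
Then F(1) - F(0) = (0) - (-1) = 1.

1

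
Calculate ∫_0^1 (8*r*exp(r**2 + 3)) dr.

-4*(1 - exp(1))*exp(3)

Let u = r**2 + 3, so du = 2*r dr. When r = 0, u = 3; when r = 1, u = 4.
The integral becomes 4·∫ exp(u) du from 3 to 4, with antiderivative 4*exp(u).
Back in r: F(r) = 4*exp(r**2 + 3).
Then F(1) - F(0) = (4*exp(4)) - (4*exp(3)) = -4*(1 - exp(1))*exp(3).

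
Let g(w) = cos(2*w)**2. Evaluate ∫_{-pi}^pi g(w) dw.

pi

Use the identity cos^2(2*w) = (1 + cos(4*w))/2.
An antiderivative is F(w) = w/2 + sin(4*w)/8.
Then F(pi) - F(-pi) = (pi/2) - (-pi/2) = pi.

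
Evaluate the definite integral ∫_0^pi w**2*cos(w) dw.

Integrate by parts twice (u = w^2, dv = cos(w) dw).
An antiderivative is F(w) = w**2*sin(w) + 2*w*cos(w) - 2*sin(w).
Then F(pi) - F(0) = (-2*pi) - (0) = -2*pi.

-2*pi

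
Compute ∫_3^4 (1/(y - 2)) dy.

log(2)

An antiderivative is F(y) = log(y - 2).
Then F(4) - F(3) = (log(2)) - (0) = log(2).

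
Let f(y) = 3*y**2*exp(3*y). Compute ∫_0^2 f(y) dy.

-2/9 + 26*exp(6)/9

Integrate by parts twice (u = y^2, dv = 3*exp(3*y) dy).
An antiderivative is F(y) = (9*y**2 - 6*y + 2)*exp(3*y)/9.
Then F(2) - F(0) = (26*exp(6)/9) - (2/9) = -2/9 + 26*exp(6)/9.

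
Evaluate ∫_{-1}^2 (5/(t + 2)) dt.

10*log(2)

An antiderivative is F(t) = 5*log(t + 2).
Then F(2) - F(-1) = (10*log(2)) - (0) = 10*log(2).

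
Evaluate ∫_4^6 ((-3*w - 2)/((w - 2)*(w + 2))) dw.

Factor the denominator: w**2 - 4 = (w + 2)(w - 2).
Partial fractions: (-3*w - 2)/((w - 2)*(w + 2)) = -1/(w + 2) - 2/(w - 2).
An antiderivative is F(w) = -2*log(w - 2) - log(w + 2).
Then F(6) - F(4) = (-7*log(2)) - (-log(24)) = log(3/16).

log(3/16)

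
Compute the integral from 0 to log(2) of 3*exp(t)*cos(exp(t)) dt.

Let u = exp(t), so du = exp(t) dt. When t = 0, u = 1; when t = log(2), u = 2.
The integral becomes 3·∫ cos(u) du from 1 to 2, with antiderivative 3*sin(u).
Back in t: F(t) = 3*sin(exp(t)).
Then F(log(2)) - F(0) = (3*sin(2)) - (3*sin(1)) = -3*sin(1) + 3*sin(2).

-3*sin(1) + 3*sin(2)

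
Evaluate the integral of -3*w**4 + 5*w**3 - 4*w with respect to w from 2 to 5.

By the power rule, an antiderivative is F(w) = -3*w**5/5 + 5*w**4/4 - 2*w**2.
Then F(5) - F(2) = (-4575/4) - (-36/5) = -22731/20.

-22731/20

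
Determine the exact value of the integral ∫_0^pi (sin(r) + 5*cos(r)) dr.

2

An antiderivative is F(r) = 5*sin(r) - cos(r).
Then F(pi) - F(0) = (1) - (-1) = 2.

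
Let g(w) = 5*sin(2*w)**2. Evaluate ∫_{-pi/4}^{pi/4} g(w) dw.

5*pi/4

Use the identity sin^2(2*w) = (1 - cos(4*w))/2.
An antiderivative is F(w) = 5*w/2 - 5*sin(4*w)/8.
Then F(pi/4) - F(-pi/4) = (5*pi/8) - (-5*pi/8) = 5*pi/4.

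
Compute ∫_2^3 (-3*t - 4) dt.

-23/2

By the power rule, an antiderivative is F(t) = -3*t**2/2 - 4*t.
Then F(3) - F(2) = (-51/2) - (-14) = -23/2.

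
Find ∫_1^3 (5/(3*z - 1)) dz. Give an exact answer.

10*log(2)/3

An antiderivative is F(z) = 5*log(3*z - 1)/3.
Then F(3) - F(1) = (log(32)) - (5*log(2)/3) = 10*log(2)/3.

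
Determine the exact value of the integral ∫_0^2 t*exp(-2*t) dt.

(-5 + exp(4))*exp(-4)/4

Integrate by parts once (u = t, dv = exp(-2*t) dt).
An antiderivative is F(t) = (-2*t - 1)*exp(-2*t)/4.
Then F(2) - F(0) = (-5*exp(-4)/4) - (-1/4) = (-5 + exp(4))*exp(-4)/4.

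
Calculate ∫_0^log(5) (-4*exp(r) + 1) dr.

-16 + log(5)

An antiderivative is F(r) = r - 4*exp(r).
Then F(log(5)) - F(0) = (-20 + log(5)) - (-4) = -16 + log(5).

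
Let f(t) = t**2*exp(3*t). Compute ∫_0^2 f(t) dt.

Integrate by parts twice (u = t^2, dv = exp(3*t) dt).
An antiderivative is F(t) = (9*t**2 - 6*t + 2)*exp(3*t)/27.
Then F(2) - F(0) = (26*exp(6)/27) - (2/27) = -2/27 + 26*exp(6)/27.

-2/27 + 26*exp(6)/27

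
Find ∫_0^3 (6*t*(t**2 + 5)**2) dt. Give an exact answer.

Let u = t**2 + 5, so du = 2*t dt. When t = 0, u = 5; when t = 3, u = 14.
The integral becomes 3·∫ u**2 du from 5 to 14, with antiderivative u**3.
Back in t: F(t) = (t**2 + 5)**3.
Then F(3) - F(0) = (2744) - (125) = 2619.

2619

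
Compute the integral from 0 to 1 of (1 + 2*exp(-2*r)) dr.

An antiderivative is F(r) = r - exp(-2*r).
Then F(1) - F(0) = (1 - exp(-2)) - (-1) = 2 - exp(-2).

2 - exp(-2)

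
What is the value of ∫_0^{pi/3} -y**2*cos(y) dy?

-pi/3 - sqrt(3)*pi**2/18 + sqrt(3)

Integrate by parts twice (u = y^2, dv = -cos(y) dy).
An antiderivative is F(y) = -y**2*sin(y) - 2*y*cos(y) + 2*sin(y).
Then F(pi/3) - F(0) = (-pi/3 - sqrt(3)*pi**2/18 + sqrt(3)) - (0) = -pi/3 - sqrt(3)*pi**2/18 + sqrt(3).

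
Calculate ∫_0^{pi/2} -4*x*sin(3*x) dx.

Integrate by parts once (u = x, dv = -4*sin(3*x) dx).
An antiderivative is F(x) = 4*x*cos(3*x)/3 - 4*sin(3*x)/9.
Then F(pi/2) - F(0) = (4/9) - (0) = 4/9.

4/9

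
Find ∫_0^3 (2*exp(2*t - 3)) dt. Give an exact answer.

2*sinh(3)

Let u = 2*t - 3, so du = 2 dt. When t = 0, u = -3; when t = 3, u = 3.
The integral becomes ∫ exp(u) du from -3 to 3, with antiderivative exp(u).
Back in t: F(t) = exp(2*t - 3).
Then F(3) - F(0) = (exp(3)) - (exp(-3)) = 2*sinh(3).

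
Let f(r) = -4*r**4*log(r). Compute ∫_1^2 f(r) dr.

Integrate by parts once (u = ln r, dv = -4*r**4 dr).
An antiderivative is F(r) = -4*r**5*(5*log(r) - 1)/25.
Then F(2) - F(1) = (128/25 - 128*log(2)/5) - (4/25) = 124/25 - 128*log(2)/5.

124/25 - 128*log(2)/5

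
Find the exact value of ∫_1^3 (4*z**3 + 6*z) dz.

104

By the power rule, an antiderivative is F(z) = z**4 + 3*z**2.
Then F(3) - F(1) = (108) - (4) = 104.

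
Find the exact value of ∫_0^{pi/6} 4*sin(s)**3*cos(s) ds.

1/16

Let u = sin(s), so du = cos(s) ds. When s = 0, u = 0; when s = pi/6, u = 1/2.
The integral becomes 4·∫ u**3 du from 0 to 1/2, with antiderivative u**4.
Back in s: F(s) = sin(s)**4.
Then F(pi/6) - F(0) = (1/16) - (0) = 1/16.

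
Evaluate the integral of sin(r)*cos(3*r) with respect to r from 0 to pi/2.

-1/2

Use the identity sin(r)cos(3*r) = [sin(4*r) + sin(-2*r)]/2.
An antiderivative is F(r) = cos(2*r)/4 - cos(4*r)/8.
Then F(pi/2) - F(0) = (-3/8) - (1/8) = -1/2.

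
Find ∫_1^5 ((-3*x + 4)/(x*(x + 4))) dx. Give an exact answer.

Factor the denominator: x**2 + 4*x = (x + 4)x.
Partial fractions: (-3*x + 4)/(x*(x + 4)) = -4/(x + 4) + 1/x.
An antiderivative is F(x) = log(x) - 4*log(x + 4).
Then F(5) - F(1) = (-8*log(3) + log(5)) - (-4*log(5)) = -8*log(3) + 5*log(5).

-8*log(3) + 5*log(5)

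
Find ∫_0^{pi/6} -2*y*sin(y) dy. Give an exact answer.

-1 + sqrt(3)*pi/6

Integrate by parts once (u = y, dv = -2*sin(y) dy).
An antiderivative is F(y) = 2*y*cos(y) - 2*sin(y).
Then F(pi/6) - F(0) = (-1 + sqrt(3)*pi/6) - (0) = -1 + sqrt(3)*pi/6.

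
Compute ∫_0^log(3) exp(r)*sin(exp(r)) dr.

cos(1) - cos(3)

Let u = exp(r), so du = exp(r) dr. When r = 0, u = 1; when r = log(3), u = 3.
The integral becomes ∫ sin(u) du from 1 to 3, with antiderivative -cos(u).
Back in r: F(r) = -cos(exp(r)).
Then F(log(3)) - F(0) = (-cos(3)) - (-cos(1)) = cos(1) - cos(3).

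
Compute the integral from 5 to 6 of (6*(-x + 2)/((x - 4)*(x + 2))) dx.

Factor the denominator: x**2 - 2*x - 8 = (x + 2)(x - 4).
Partial fractions: 6*(-x + 2)/((x - 4)*(x + 2)) = -4/(x + 2) - 2/(x - 4).
An antiderivative is F(x) = -2*log(x - 4) - 4*log(x + 2).
Then F(6) - F(5) = (-14*log(2)) - (-4*log(7)) = -14*log(2) + 4*log(7).

-14*log(2) + 4*log(7)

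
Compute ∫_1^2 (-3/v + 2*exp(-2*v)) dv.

An antiderivative is F(v) = -3*log(v) - exp(-2*v).
Then F(2) - F(1) = (-3*log(2) - exp(-4)) - (-exp(-2)) = -3*log(2) - exp(-4) + exp(-2).

-3*log(2) - exp(-4) + exp(-2)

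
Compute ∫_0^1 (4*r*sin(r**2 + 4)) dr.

Let u = r**2 + 4, so du = 2*r dr. When r = 0, u = 4; when r = 1, u = 5.
The integral becomes 2·∫ sin(u) du from 4 to 5, with antiderivative -2*cos(u).
Back in r: F(r) = -2*cos(r**2 + 4).
Then F(1) - F(0) = (-2*cos(5)) - (-2*cos(4)) = 2*cos(4) - 2*cos(5).

2*cos(4) - 2*cos(5)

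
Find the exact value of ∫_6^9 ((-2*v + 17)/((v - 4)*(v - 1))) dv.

Factor the denominator: v**2 - 5*v + 4 = (v - 1)(v - 4).
Partial fractions: (-2*v + 17)/((v - 4)*(v - 1)) = -5/(v - 1) + 3/(v - 4).
An antiderivative is F(v) = 3*log(v - 4) - 5*log(v - 1).
Then F(9) - F(6) = (-15*log(2) + 3*log(5)) - (-5*log(5) + 3*log(2)) = -18*log(2) + 8*log(5).

-18*log(2) + 8*log(5)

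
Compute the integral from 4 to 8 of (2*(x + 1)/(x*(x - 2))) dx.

Factor the denominator: x**2 - 2*x = x(x - 2).
Partial fractions: 2*(x + 1)/(x*(x - 2)) = -1/x + 3/(x - 2).
An antiderivative is F(x) = -log(x) + 3*log(x - 2).
Then F(8) - F(4) = (log(27)) - (log(2)) = log(27/2).

log(27/2)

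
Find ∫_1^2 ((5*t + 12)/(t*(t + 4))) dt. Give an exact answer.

-2*log(5) + 2*log(3) + 5*log(2)

Factor the denominator: t**2 + 4*t = (t + 4)t.
Partial fractions: (5*t + 12)/(t*(t + 4)) = 2/(t + 4) + 3/t.
An antiderivative is F(t) = 3*log(t) + 2*log(t + 4).
Then F(2) - F(1) = (2*log(3) + 5*log(2)) - (log(25)) = -2*log(5) + 2*log(3) + 5*log(2).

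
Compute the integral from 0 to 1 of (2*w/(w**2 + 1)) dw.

log(2)

Let u = w**2 + 1, so du = 2*w dw. When w = 0, u = 1; when w = 1, u = 2.
The integral becomes ∫ 1/u du from 1 to 2, with antiderivative log(u).
Back in w: F(w) = log(w**2 + 1).
Then F(1) - F(0) = (log(2)) - (0) = log(2).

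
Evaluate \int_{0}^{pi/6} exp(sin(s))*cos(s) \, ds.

Let u = sin(s), so du = cos(s) ds. When s = 0, u = 0; when s = pi/6, u = 1/2.
The integral becomes ∫ exp(u) du from 0 to 1/2, with antiderivative exp(u).
Back in s: F(s) = exp(sin(s)).
Then F(pi/6) - F(0) = (exp(1/2)) - (1) = -1 + exp(1/2).

-1 + exp(1/2)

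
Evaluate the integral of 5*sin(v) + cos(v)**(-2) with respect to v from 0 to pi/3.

sqrt(3) + 5/2

An antiderivative is F(v) = -5*cos(v) + tan(v).
Then F(pi/3) - F(0) = (-5/2 + sqrt(3)) - (-5) = sqrt(3) + 5/2.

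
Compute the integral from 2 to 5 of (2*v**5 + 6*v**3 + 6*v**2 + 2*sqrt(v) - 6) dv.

-8*sqrt(2)/3 + 20*sqrt(5)/3 + 12633/2

By the power rule, an antiderivative is F(v) = v**6/3 + 3*v**4/2 + 4*v**(3/2)/3 + 2*v**3 - 6*v.
Then F(5) - F(2) = (20*sqrt(5)/3 + 38195/6) - (8*sqrt(2)/3 + 148/3) = -8*sqrt(2)/3 + 20*sqrt(5)/3 + 12633/2.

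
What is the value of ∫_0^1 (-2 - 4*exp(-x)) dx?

-6 + 4*exp(-1)

An antiderivative is F(x) = -2*x + 4*exp(-x).
Then F(1) - F(0) = (-2 + 4*exp(-1)) - (4) = -6 + 4*exp(-1).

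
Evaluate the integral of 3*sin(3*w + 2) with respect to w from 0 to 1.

cos(2) - cos(5)

Let u = 3*w + 2, so du = 3 dw. When w = 0, u = 2; when w = 1, u = 5.
The integral becomes ∫ sin(u) du from 2 to 5, with antiderivative -cos(u).
Back in w: F(w) = -cos(3*w + 2).
Then F(1) - F(0) = (-cos(5)) - (-cos(2)) = cos(2) - cos(5).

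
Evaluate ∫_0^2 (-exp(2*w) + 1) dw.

5/2 - exp(4)/2

An antiderivative is F(w) = -exp(2*w)/2 + w.
Then F(2) - F(0) = (2 - exp(4)/2) - (-1/2) = 5/2 - exp(4)/2.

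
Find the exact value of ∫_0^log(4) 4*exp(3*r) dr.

84

Let u = exp(r), so du = exp(r) dr. When r = 0, u = 1; when r = log(4), u = 4.
The integral becomes 4·∫ u**2 du from 1 to 4, with antiderivative 4*u**3/3.
Back in r: F(r) = 4*exp(3*r)/3.
Then F(log(4)) - F(0) = (256/3) - (4/3) = 84.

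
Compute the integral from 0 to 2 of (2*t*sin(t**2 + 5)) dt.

cos(5) - cos(9)

Let u = t**2 + 5, so du = 2*t dt. When t = 0, u = 5; when t = 2, u = 9.
The integral becomes ∫ sin(u) du from 5 to 9, with antiderivative -cos(u).
Back in t: F(t) = -cos(t**2 + 5).
Then F(2) - F(0) = (-cos(9)) - (-cos(5)) = cos(5) - cos(9).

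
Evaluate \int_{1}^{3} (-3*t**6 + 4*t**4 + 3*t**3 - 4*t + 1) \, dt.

-24404/35

By the power rule, an antiderivative is F(t) = -3*t**7/7 + 4*t**5/5 + 3*t**4/4 - 2*t**2 + t.
Then F(3) - F(1) = (-97599/140) - (17/140) = -24404/35.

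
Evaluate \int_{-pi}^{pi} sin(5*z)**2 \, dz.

Use the identity sin^2(5*z) = (1 - cos(10*z))/2.
An antiderivative is F(z) = z/2 - sin(10*z)/20.
Then F(pi) - F(-pi) = (pi/2) - (-pi/2) = pi.

pi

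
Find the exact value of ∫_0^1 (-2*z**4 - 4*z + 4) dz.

By the power rule, an antiderivative is F(z) = -2*z**5/5 - 2*z**2 + 4*z.
Then F(1) - F(0) = (8/5) - (0) = 8/5.

8/5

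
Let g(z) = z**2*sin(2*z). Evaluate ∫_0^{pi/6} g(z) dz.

Integrate by parts twice (u = z^2, dv = sin(2*z) dz).
An antiderivative is F(z) = -z**2*cos(2*z)/2 + z*sin(2*z)/2 + cos(2*z)/4.
Then F(pi/6) - F(0) = (-pi**2/144 + 1/8 + sqrt(3)*pi/24) - (1/4) = -1/8 - pi**2/144 + sqrt(3)*pi/24.

-1/8 - pi**2/144 + sqrt(3)*pi/24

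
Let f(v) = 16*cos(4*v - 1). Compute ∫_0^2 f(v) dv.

4*sin(7) + 4*sin(1)

Let u = 4*v - 1, so du = 4 dv. When v = 0, u = -1; when v = 2, u = 7.
The integral becomes 4·∫ cos(u) du from -1 to 7, with antiderivative 4*sin(u).
Back in v: F(v) = 4*sin(4*v - 1).
Then F(2) - F(0) = (4*sin(7)) - (-4*sin(1)) = 4*sin(7) + 4*sin(1).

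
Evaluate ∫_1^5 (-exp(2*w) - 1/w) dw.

-exp(10)/2 - log(5) + exp(2)/2

An antiderivative is F(w) = -exp(2*w)/2 - log(w).
Then F(5) - F(1) = (-exp(10)/2 - log(5)) - (-exp(2)/2) = -exp(10)/2 - log(5) + exp(2)/2.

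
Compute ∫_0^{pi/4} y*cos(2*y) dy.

Integrate by parts once (u = y, dv = cos(2*y) dy).
An antiderivative is F(y) = y*sin(2*y)/2 + cos(2*y)/4.
Then F(pi/4) - F(0) = (pi/8) - (1/4) = -1/4 + pi/8.

-1/4 + pi/8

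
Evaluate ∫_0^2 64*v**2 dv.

Let u = 4*v, so du = 4 dv. When v = 0, u = 0; when v = 2, u = 8.
The integral becomes ∫ u**2 du from 0 to 8, with antiderivative u**3/3.
Back in v: F(v) = 64*v**3/3.
Then F(2) - F(0) = (512/3) - (0) = 512/3.

512/3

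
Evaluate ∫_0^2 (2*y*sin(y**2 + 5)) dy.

Let u = y**2 + 5, so du = 2*y dy. When y = 0, u = 5; when y = 2, u = 9.
The integral becomes ∫ sin(u) du from 5 to 9, with antiderivative -cos(u).
Back in y: F(y) = -cos(y**2 + 5).
Then F(2) - F(0) = (-cos(9)) - (-cos(5)) = cos(5) - cos(9).

cos(5) - cos(9)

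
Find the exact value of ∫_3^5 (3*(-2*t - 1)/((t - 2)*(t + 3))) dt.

-log(64)

Factor the denominator: t**2 + t - 6 = (t + 3)(t - 2).
Partial fractions: 3*(-2*t - 1)/((t - 2)*(t + 3)) = -3/(t + 3) - 3/(t - 2).
An antiderivative is F(t) = -3*log(t - 2) - 3*log(t + 3).
Then F(5) - F(3) = (-9*log(2) - 3*log(3)) - (-3*log(3) - 3*log(2)) = -log(64).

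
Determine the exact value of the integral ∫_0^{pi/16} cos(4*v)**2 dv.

1/16 + pi/32

Use the identity cos^2(4*v) = (1 + cos(8*v))/2.
An antiderivative is F(v) = v/2 + sin(8*v)/16.
Then F(pi/16) - F(0) = (1/16 + pi/32) - (0) = 1/16 + pi/32.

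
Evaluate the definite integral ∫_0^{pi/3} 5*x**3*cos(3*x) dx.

Integrate by parts 3 times (u = x^3, dv = 5*cos(3*x) dx).
An antiderivative is F(x) = 5*x**3*sin(3*x)/3 + 5*x**2*cos(3*x)/3 - 10*x*sin(3*x)/9 - 10*cos(3*x)/27.
Then F(pi/3) - F(0) = (10/27 - 5*pi**2/27) - (-10/27) = 20/27 - 5*pi**2/27.

20/27 - 5*pi**2/27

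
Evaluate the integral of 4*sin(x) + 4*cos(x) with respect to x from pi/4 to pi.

4

An antiderivative is F(x) = 4*sin(x) - 4*cos(x).
Then F(pi) - F(pi/4) = (4) - (0) = 4.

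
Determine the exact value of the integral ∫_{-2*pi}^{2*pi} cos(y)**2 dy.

2*pi

Use the identity cos^2(y) = (1 + cos(2*y))/2.
An antiderivative is F(y) = y/2 + sin(2*y)/4.
Then F(2*pi) - F(-2*pi) = (pi) - (-pi) = 2*pi.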